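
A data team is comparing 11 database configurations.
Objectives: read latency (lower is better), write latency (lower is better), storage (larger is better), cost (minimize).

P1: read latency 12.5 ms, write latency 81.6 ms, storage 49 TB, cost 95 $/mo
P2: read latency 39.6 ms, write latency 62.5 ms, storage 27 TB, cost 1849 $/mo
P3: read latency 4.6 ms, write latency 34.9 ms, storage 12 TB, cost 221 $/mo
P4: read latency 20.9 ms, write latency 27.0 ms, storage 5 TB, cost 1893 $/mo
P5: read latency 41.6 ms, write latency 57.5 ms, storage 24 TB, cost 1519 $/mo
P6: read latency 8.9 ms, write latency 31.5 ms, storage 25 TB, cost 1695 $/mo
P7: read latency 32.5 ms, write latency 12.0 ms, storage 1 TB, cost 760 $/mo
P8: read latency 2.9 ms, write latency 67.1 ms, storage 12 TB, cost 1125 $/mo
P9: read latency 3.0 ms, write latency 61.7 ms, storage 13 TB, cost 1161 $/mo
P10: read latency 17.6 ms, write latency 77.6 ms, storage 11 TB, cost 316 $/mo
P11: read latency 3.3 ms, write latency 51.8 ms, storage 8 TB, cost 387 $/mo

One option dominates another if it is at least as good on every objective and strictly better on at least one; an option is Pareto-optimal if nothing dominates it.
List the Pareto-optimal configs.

P1, P2, P3, P4, P5, P6, P7, P8, P9, P11

P1: not dominated (best storage).
P2: not dominated.
P3: not dominated.
P4: not dominated.
P5: not dominated.
P6: not dominated.
P7: not dominated (best write latency).
P8: not dominated (best read latency).
P9: not dominated.
P10: dominated by P3 (read latency 4.6≤17.6, write latency 34.9≤77.6, storage 12≥11, cost 221≤316).
P11: not dominated.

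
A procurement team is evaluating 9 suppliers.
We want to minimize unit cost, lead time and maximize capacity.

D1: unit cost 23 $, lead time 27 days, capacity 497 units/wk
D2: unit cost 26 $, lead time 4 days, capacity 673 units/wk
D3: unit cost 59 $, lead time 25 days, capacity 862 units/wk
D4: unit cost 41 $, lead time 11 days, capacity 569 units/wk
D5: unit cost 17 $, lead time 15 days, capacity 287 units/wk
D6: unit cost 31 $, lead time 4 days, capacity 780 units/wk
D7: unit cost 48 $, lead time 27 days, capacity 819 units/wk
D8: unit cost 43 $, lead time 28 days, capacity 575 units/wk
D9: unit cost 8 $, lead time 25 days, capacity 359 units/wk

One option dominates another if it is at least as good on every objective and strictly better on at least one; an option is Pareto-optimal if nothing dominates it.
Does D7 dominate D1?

No

D7 vs D1: D7 is worse on unit cost (48 vs 23), so it does not dominate D1.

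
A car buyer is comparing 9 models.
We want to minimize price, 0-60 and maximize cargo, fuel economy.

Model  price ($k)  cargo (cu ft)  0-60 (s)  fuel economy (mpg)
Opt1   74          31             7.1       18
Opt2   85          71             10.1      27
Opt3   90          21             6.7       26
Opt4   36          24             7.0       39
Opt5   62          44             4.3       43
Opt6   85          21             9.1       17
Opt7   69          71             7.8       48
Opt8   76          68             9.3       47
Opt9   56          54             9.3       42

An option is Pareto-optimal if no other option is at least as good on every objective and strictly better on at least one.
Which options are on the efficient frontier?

Opt4, Opt5, Opt7, Opt9

Opt1: dominated by Opt5 (price 62≤74, cargo 44≥31, 0-60 4.3≤7.1, fuel economy 43≥18).
Opt2: dominated by Opt7 (price 69≤85, cargo 71≥71, 0-60 7.8≤10.1, fuel economy 48≥27).
Opt3: dominated by Opt5 (price 62≤90, cargo 44≥21, 0-60 4.3≤6.7, fuel economy 43≥26).
Opt4: not dominated (best price).
Opt5: not dominated (best 0-60).
Opt6: dominated by Opt1 (price 74≤85, cargo 31≥21, 0-60 7.1≤9.1, fuel economy 18≥17).
Opt7: not dominated (best fuel economy).
Opt8: dominated by Opt7 (price 69≤76, cargo 71≥68, 0-60 7.8≤9.3, fuel economy 48≥47).
Opt9: not dominated.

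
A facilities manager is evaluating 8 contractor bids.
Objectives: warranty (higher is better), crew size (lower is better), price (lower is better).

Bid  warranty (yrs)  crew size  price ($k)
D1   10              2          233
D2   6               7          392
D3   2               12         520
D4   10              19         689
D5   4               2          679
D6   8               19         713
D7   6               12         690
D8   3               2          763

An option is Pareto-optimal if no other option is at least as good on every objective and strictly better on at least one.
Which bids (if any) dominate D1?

D2: worse on warranty (6 vs 10).
D3: worse on warranty (2 vs 10).
D4: worse on crew size (19 vs 2).
D5: worse on warranty (4 vs 10).
D6: worse on warranty (8 vs 10).
D7: worse on warranty (6 vs 10).
D8: worse on warranty (3 vs 10).
No option dominates D1.

none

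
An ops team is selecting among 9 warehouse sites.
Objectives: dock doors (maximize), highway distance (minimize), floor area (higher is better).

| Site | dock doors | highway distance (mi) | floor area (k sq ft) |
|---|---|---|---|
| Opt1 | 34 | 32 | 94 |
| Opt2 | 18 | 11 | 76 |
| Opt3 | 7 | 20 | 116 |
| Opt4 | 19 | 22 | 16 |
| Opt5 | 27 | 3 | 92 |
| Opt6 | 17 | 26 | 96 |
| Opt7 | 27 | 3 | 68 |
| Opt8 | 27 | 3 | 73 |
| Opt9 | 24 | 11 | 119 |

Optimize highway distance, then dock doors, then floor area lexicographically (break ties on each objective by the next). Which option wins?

Opt5

First minimize highway distance: best is 3, kept {Opt5, Opt7, Opt8}.
Then maximize dock doors: best is 27, kept {Opt5, Opt7, Opt8}.
Then maximize floor area: best is 92, kept {Opt5}.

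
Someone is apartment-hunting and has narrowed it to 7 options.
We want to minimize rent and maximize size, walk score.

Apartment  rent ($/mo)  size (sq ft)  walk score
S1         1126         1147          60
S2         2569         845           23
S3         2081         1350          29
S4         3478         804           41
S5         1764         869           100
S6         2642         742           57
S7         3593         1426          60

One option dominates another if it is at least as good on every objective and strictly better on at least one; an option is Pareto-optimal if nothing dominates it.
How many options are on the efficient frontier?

4

S1: not dominated (best rent).
S2: dominated by S1 (rent 1126≤2569, size 1147≥845, walk score 60≥23).
S3: not dominated.
S4: dominated by S1 (rent 1126≤3478, size 1147≥804, walk score 60≥41).
S5: not dominated (best walk score).
S6: dominated by S1 (rent 1126≤2642, size 1147≥742, walk score 60≥57).
S7: not dominated (best size).
Pareto-optimal: S1, S3, S5, S7 → 4.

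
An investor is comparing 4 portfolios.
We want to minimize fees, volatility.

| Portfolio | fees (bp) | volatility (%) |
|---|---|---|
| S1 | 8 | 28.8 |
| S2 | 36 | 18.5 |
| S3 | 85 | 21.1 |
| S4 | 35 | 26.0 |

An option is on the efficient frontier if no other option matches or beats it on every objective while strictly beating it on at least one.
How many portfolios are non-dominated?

S1: not dominated (best fees).
S2: not dominated (best volatility).
S3: dominated by S2 (fees 36≤85, volatility 18.5≤21.1).
S4: not dominated.
Pareto-optimal: S1, S2, S4 → 3.

3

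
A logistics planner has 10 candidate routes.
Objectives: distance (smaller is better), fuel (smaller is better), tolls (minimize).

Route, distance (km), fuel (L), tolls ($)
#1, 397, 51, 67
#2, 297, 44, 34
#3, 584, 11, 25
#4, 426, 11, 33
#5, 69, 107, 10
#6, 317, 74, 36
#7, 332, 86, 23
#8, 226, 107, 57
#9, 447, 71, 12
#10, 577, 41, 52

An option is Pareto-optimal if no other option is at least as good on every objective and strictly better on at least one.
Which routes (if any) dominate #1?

#2: distance 297≤397, fuel 44≤51, tolls 34≤67 — dominates #1.
Others (#3, #4, #5, #6, #7, #8, #9, #10) are each worse than #1 on at least one objective.

#2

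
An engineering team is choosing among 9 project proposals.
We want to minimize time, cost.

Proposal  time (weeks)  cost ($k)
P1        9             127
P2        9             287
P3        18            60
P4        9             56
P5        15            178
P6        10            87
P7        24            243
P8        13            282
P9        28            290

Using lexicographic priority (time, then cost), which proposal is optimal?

First minimize time: best is 9, kept {P1, P2, P4}.
Then minimize cost: best is 56, kept {P4}.

P4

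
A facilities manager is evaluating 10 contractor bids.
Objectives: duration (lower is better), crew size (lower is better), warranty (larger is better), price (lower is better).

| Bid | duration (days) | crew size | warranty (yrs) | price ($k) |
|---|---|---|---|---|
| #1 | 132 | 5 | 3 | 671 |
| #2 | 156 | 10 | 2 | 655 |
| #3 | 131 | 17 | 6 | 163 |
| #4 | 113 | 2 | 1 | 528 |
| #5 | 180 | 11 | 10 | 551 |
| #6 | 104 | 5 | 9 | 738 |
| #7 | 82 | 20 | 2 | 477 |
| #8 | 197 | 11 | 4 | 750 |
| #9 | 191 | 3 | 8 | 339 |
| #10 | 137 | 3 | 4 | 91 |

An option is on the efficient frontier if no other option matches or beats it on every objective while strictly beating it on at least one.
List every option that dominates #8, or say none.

#5: duration 180≤197, crew size 11≤11, warranty 10≥4, price 551≤750 — dominates #8.
#6: duration 104≤197, crew size 5≤11, warranty 9≥4, price 738≤750 — dominates #8.
#9: duration 191≤197, crew size 3≤11, warranty 8≥4, price 339≤750 — dominates #8.
#10: duration 137≤197, crew size 3≤11, warranty 4≥4, price 91≤750 — dominates #8.
Others (#1, #2, #3, #4, #7) are each worse than #8 on at least one objective.

#5, #6, #9, #10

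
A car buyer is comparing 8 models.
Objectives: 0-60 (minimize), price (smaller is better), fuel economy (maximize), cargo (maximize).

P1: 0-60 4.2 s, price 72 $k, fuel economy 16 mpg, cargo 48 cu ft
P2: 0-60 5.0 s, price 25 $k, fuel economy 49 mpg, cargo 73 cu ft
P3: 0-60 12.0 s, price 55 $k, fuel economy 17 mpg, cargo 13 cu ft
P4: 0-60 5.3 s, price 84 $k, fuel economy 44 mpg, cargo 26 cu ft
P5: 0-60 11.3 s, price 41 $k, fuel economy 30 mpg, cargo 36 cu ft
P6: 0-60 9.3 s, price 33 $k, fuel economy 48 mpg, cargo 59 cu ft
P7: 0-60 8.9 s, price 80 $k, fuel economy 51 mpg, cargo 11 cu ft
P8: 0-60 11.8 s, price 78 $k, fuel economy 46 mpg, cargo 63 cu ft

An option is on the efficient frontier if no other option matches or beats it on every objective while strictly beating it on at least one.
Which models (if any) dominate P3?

P2: 0-60 5.0≤12.0, price 25≤55, fuel economy 49≥17, cargo 73≥13 — dominates P3.
P5: 0-60 11.3≤12.0, price 41≤55, fuel economy 30≥17, cargo 36≥13 — dominates P3.
P6: 0-60 9.3≤12.0, price 33≤55, fuel economy 48≥17, cargo 59≥13 — dominates P3.
Others (P1, P4, P7, P8) are each worse than P3 on at least one objective.

P2, P5, P6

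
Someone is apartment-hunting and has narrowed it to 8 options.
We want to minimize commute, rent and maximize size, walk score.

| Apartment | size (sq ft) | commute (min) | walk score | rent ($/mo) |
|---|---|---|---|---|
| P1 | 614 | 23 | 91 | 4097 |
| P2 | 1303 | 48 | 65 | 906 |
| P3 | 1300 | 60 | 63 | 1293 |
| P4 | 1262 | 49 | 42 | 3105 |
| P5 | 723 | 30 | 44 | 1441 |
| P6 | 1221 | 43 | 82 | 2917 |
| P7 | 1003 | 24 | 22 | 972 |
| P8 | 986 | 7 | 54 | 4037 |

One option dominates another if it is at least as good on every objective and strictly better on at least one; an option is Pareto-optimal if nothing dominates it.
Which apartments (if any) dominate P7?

none

P1: worse on size (614 vs 1003).
P2: worse on commute (48 vs 24).
P3: worse on commute (60 vs 24).
P4: worse on commute (49 vs 24).
P5: worse on size (723 vs 1003).
P6: worse on commute (43 vs 24).
P8: worse on size (986 vs 1003).
No option dominates P7.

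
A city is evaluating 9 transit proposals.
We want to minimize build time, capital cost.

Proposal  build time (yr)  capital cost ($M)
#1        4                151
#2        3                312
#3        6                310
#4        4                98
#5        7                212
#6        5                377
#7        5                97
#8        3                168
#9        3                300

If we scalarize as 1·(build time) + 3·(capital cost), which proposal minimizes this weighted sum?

#7

#1: 1·4 + 3·151 = 457
#2: 1·3 + 3·312 = 939
#3: 1·6 + 3·310 = 936
#4: 1·4 + 3·98 = 298
#5: 1·7 + 3·212 = 643
#6: 1·5 + 3·377 = 1136
#7: 1·5 + 3·97 = 296
#8: 1·3 + 3·168 = 507
#9: 1·3 + 3·300 = 903
Lowest: #7 at 296.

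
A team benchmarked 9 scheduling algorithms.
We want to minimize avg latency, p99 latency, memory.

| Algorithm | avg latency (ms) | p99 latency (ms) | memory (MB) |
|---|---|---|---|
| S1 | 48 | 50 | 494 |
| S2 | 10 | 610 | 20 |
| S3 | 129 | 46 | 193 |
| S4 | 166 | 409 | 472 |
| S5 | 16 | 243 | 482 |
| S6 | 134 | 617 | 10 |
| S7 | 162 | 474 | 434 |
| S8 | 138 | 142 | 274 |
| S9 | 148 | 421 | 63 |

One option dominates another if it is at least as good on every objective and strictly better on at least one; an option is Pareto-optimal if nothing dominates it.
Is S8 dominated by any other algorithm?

S3 vs S8: avg latency 129≤138, p99 latency 46≤142, memory 193≤274 — S3 is at least as good on every objective and strictly better on at least one, so S3 dominates S8.

Yes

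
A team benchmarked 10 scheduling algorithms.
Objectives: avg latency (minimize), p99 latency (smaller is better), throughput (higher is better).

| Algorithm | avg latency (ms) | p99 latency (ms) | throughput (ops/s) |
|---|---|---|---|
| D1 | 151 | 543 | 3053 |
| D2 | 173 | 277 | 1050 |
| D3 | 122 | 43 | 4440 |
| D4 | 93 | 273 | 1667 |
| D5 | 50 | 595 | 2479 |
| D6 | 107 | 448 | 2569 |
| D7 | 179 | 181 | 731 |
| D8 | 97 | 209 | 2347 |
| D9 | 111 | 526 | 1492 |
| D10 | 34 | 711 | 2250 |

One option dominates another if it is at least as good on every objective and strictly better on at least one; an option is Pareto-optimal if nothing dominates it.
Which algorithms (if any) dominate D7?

D3: avg latency 122≤179, p99 latency 43≤181, throughput 4440≥731 — dominates D7.
Others (D1, D2, D4, D5, D6, D8, D9, D10) are each worse than D7 on at least one objective.

D3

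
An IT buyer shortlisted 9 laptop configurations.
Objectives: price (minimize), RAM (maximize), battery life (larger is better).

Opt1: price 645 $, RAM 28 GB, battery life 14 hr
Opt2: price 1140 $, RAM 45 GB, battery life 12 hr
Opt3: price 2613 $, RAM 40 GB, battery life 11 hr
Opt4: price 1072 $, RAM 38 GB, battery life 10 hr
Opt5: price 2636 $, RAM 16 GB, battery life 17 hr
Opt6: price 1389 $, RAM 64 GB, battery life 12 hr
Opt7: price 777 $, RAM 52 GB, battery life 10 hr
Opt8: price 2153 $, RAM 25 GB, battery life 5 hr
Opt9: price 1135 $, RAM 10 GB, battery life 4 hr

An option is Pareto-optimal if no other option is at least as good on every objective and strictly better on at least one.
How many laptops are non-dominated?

5

Opt1: not dominated (best price).
Opt2: not dominated.
Opt3: dominated by Opt2 (price 1140≤2613, RAM 45≥40, battery life 12≥11).
Opt4: dominated by Opt7 (price 777≤1072, RAM 52≥38, battery life 10≥10).
Opt5: not dominated (best battery life).
Opt6: not dominated (best RAM).
Opt7: not dominated.
Opt8: dominated by Opt1 (price 645≤2153, RAM 28≥25, battery life 14≥5).
Opt9: dominated by Opt1 (price 645≤1135, RAM 28≥10, battery life 14≥4).
Pareto-optimal: Opt1, Opt2, Opt5, Opt6, Opt7 → 5.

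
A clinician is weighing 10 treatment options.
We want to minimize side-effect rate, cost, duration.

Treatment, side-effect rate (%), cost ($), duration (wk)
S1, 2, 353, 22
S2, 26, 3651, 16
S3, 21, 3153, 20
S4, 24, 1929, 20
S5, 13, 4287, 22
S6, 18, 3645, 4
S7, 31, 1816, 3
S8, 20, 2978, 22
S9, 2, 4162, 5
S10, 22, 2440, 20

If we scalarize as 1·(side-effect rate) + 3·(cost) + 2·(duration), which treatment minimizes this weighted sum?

S1

S1: 1·2 + 3·353 + 2·22 = 1105
S2: 1·26 + 3·3651 + 2·16 = 11011
S3: 1·21 + 3·3153 + 2·20 = 9520
S4: 1·24 + 3·1929 + 2·20 = 5851
S5: 1·13 + 3·4287 + 2·22 = 12918
S6: 1·18 + 3·3645 + 2·4 = 10961
S7: 1·31 + 3·1816 + 2·3 = 5485
S8: 1·20 + 3·2978 + 2·22 = 8998
S9: 1·2 + 3·4162 + 2·5 = 12498
S10: 1·22 + 3·2440 + 2·20 = 7382
Lowest: S1 at 1105.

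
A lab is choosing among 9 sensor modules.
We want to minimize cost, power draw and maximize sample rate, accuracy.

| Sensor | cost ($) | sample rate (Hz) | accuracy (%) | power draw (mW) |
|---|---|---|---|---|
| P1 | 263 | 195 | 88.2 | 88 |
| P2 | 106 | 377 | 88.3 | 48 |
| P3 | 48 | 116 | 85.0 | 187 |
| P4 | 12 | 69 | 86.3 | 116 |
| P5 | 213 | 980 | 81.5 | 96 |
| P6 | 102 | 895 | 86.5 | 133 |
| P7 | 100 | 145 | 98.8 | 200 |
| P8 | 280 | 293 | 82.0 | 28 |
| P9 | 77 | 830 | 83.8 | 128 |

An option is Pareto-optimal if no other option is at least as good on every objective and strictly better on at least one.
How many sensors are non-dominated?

P1: dominated by P2 (cost 106≤263, sample rate 377≥195, accuracy 88.3≥88.2, power draw 48≤88).
P2: not dominated.
P3: not dominated.
P4: not dominated (best cost).
P5: not dominated (best sample rate).
P6: not dominated.
P7: not dominated (best accuracy).
P8: not dominated (best power draw).
P9: not dominated.
Pareto-optimal: P2, P3, P4, P5, P6, P7, P8, P9 → 8.

8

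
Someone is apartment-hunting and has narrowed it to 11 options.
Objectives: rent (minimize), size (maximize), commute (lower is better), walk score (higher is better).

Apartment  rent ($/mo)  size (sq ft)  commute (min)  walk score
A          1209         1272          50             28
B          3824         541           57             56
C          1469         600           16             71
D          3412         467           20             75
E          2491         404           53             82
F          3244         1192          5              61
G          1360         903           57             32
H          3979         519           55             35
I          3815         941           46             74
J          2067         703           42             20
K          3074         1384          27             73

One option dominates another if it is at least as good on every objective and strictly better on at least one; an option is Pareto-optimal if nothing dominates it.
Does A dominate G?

A vs G: A is worse on walk score (28 vs 32), so it does not dominate G.

No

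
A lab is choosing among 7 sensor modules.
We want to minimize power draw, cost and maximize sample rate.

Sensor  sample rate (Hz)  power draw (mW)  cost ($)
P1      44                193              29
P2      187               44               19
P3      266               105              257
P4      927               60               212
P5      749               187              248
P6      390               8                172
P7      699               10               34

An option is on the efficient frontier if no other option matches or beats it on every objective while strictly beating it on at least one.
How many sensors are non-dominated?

P1: dominated by P2 (sample rate 187≥44, power draw 44≤193, cost 19≤29).
P2: not dominated (best cost).
P3: dominated by P4 (sample rate 927≥266, power draw 60≤105, cost 212≤257).
P4: not dominated (best sample rate).
P5: dominated by P4 (sample rate 927≥749, power draw 60≤187, cost 212≤248).
P6: not dominated (best power draw).
P7: not dominated.
Pareto-optimal: P2, P4, P6, P7 → 4.

4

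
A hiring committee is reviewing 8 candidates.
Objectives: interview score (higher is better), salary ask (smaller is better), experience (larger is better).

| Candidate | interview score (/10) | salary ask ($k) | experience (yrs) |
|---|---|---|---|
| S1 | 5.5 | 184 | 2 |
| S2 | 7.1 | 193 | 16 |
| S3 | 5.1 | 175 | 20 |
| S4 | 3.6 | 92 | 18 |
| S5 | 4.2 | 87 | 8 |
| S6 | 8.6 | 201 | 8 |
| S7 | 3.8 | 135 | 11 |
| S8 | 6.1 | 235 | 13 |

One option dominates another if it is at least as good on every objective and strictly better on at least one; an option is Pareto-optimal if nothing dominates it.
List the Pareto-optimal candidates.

S1, S2, S3, S4, S5, S6, S7

S1: not dominated.
S2: not dominated.
S3: not dominated (best experience).
S4: not dominated.
S5: not dominated (best salary ask).
S6: not dominated (best interview score).
S7: not dominated.
S8: dominated by S2 (interview score 7.1≥6.1, salary ask 193≤235, experience 16≥13).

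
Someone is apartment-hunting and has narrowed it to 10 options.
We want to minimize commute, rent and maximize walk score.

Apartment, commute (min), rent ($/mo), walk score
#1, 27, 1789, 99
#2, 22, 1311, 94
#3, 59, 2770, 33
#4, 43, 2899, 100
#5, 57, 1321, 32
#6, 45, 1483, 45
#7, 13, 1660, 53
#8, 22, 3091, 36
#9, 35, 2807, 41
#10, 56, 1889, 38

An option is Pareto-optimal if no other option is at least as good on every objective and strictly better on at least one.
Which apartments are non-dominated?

#1, #2, #4, #7

#1: not dominated.
#2: not dominated (best rent).
#3: dominated by #1 (commute 27≤59, rent 1789≤2770, walk score 99≥33).
#4: not dominated (best walk score).
#5: dominated by #2 (commute 22≤57, rent 1311≤1321, walk score 94≥32).
#6: dominated by #2 (commute 22≤45, rent 1311≤1483, walk score 94≥45).
#7: not dominated (best commute).
#8: dominated by #2 (commute 22≤22, rent 1311≤3091, walk score 94≥36).
#9: dominated by #1 (commute 27≤35, rent 1789≤2807, walk score 99≥41).
#10: dominated by #1 (commute 27≤56, rent 1789≤1889, walk score 99≥38).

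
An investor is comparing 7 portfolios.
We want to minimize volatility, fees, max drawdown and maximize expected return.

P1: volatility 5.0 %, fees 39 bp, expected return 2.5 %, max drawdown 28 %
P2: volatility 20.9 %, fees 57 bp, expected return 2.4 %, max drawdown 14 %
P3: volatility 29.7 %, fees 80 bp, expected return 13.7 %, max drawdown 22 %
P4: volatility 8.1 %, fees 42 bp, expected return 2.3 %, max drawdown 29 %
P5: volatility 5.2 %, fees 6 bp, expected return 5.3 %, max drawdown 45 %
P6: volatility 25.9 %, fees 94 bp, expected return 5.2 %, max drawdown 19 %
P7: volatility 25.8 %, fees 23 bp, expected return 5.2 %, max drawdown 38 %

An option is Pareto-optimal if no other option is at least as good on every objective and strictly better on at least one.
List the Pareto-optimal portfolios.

P1, P2, P3, P5, P6, P7

P1: not dominated (best volatility).
P2: not dominated (best max drawdown).
P3: not dominated (best expected return).
P4: dominated by P1 (volatility 5.0≤8.1, fees 39≤42, expected return 2.5≥2.3, max drawdown 28≤29).
P5: not dominated (best fees).
P6: not dominated.
P7: not dominated.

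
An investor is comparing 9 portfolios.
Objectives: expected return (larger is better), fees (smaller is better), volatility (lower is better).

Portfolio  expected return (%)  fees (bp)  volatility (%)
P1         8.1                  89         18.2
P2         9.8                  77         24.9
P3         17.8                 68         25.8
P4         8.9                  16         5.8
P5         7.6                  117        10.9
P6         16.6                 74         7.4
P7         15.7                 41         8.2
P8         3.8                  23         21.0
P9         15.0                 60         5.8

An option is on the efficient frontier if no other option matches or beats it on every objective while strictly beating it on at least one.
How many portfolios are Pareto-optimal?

P1: dominated by P4 (expected return 8.9≥8.1, fees 16≤89, volatility 5.8≤18.2).
P2: dominated by P6 (expected return 16.6≥9.8, fees 74≤77, volatility 7.4≤24.9).
P3: not dominated (best expected return).
P4: not dominated (best fees).
P5: dominated by P4 (expected return 8.9≥7.6, fees 16≤117, volatility 5.8≤10.9).
P6: not dominated.
P7: not dominated.
P8: dominated by P4 (expected return 8.9≥3.8, fees 16≤23, volatility 5.8≤21.0).
P9: not dominated.
Pareto-optimal: P3, P4, P6, P7, P9 → 5.

5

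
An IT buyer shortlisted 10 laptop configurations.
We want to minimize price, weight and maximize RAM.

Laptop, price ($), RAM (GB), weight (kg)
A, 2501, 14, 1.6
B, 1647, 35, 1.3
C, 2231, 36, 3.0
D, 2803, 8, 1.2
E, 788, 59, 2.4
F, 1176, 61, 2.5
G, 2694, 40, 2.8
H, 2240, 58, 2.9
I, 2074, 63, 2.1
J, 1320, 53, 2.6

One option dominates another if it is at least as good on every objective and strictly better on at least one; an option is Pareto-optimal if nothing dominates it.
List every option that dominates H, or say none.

E: price 788≤2240, RAM 59≥58, weight 2.4≤2.9 — dominates H.
F: price 1176≤2240, RAM 61≥58, weight 2.5≤2.9 — dominates H.
I: price 2074≤2240, RAM 63≥58, weight 2.1≤2.9 — dominates H.
Others (A, B, C, D, G, J) are each worse than H on at least one objective.

E, F, I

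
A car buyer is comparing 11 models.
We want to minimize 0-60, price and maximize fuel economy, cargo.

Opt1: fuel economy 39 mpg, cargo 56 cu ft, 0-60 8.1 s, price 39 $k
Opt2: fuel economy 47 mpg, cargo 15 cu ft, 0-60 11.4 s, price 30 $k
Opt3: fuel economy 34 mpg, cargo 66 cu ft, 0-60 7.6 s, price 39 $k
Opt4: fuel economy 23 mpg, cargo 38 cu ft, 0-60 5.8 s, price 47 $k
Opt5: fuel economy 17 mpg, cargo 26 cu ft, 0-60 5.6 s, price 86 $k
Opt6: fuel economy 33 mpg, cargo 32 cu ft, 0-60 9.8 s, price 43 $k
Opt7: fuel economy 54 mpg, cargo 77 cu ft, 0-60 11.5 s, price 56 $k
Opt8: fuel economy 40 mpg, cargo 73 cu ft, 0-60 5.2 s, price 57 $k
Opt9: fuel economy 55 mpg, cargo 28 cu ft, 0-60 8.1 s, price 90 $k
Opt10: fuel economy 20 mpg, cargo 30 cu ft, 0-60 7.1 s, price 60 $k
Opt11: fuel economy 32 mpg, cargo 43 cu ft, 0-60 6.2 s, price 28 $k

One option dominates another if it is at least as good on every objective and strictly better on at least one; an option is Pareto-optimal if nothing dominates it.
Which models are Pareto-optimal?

Opt1: not dominated.
Opt2: not dominated.
Opt3: not dominated.
Opt4: not dominated.
Opt5: dominated by Opt8 (fuel economy 40≥17, cargo 73≥26, 0-60 5.2≤5.6, price 57≤86).
Opt6: dominated by Opt1 (fuel economy 39≥33, cargo 56≥32, 0-60 8.1≤9.8, price 39≤43).
Opt7: not dominated (best cargo).
Opt8: not dominated (best 0-60).
Opt9: not dominated (best fuel economy).
Opt10: dominated by Opt4 (fuel economy 23≥20, cargo 38≥30, 0-60 5.8≤7.1, price 47≤60).
Opt11: not dominated (best price).

Opt1, Opt2, Opt3, Opt4, Opt7, Opt8, Opt9, Opt11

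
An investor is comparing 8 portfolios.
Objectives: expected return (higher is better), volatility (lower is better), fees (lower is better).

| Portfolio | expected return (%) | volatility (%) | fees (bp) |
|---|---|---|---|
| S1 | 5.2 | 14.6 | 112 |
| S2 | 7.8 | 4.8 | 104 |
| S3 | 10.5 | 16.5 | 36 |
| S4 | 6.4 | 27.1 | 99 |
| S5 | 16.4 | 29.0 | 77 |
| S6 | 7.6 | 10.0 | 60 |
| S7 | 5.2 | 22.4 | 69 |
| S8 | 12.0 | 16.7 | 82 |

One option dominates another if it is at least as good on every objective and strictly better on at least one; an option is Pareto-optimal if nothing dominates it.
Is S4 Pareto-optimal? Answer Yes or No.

No

S3 vs S4: expected return 10.5≥6.4, volatility 16.5≤27.1, fees 36≤99 — S3 is at least as good on every objective and strictly better on at least one, so S3 dominates S4.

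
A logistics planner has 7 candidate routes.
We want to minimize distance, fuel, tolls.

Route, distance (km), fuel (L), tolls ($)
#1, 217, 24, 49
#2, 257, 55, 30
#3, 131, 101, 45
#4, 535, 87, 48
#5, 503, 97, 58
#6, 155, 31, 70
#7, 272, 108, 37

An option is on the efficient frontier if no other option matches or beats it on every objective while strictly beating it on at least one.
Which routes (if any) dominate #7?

#2

#2: distance 257≤272, fuel 55≤108, tolls 30≤37 — dominates #7.
Others (#1, #3, #4, #5, #6) are each worse than #7 on at least one objective.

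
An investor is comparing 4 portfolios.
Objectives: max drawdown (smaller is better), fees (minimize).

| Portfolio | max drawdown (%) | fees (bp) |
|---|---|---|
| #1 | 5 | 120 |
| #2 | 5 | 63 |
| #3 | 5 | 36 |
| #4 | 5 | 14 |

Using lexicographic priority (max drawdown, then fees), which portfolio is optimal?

First minimize max drawdown: best is 5, kept {#1, #2, #3, #4}.
Then minimize fees: best is 14, kept {#4}.

#4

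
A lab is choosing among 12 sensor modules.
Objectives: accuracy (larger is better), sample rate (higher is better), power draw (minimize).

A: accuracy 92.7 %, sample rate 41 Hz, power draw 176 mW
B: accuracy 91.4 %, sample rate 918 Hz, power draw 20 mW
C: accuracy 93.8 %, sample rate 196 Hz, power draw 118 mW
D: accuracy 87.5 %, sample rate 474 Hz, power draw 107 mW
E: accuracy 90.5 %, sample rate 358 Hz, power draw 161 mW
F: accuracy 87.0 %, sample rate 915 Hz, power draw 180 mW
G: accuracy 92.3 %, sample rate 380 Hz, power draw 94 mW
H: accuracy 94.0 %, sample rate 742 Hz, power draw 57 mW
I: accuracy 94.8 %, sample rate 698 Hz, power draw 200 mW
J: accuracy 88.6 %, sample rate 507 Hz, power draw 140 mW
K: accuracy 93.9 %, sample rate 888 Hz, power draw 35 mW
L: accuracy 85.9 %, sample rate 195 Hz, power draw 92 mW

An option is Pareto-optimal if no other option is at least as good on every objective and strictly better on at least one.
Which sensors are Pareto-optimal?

A: dominated by C (accuracy 93.8≥92.7, sample rate 196≥41, power draw 118≤176).
B: not dominated (best sample rate).
C: dominated by H (accuracy 94.0≥93.8, sample rate 742≥196, power draw 57≤118).
D: dominated by B (accuracy 91.4≥87.5, sample rate 918≥474, power draw 20≤107).
E: dominated by B (accuracy 91.4≥90.5, sample rate 918≥358, power draw 20≤161).
F: dominated by B (accuracy 91.4≥87.0, sample rate 918≥915, power draw 20≤180).
G: dominated by H (accuracy 94.0≥92.3, sample rate 742≥380, power draw 57≤94).
H: not dominated.
I: not dominated (best accuracy).
J: dominated by B (accuracy 91.4≥88.6, sample rate 918≥507, power draw 20≤140).
K: not dominated.
L: dominated by B (accuracy 91.4≥85.9, sample rate 918≥195, power draw 20≤92).

B, H, I, K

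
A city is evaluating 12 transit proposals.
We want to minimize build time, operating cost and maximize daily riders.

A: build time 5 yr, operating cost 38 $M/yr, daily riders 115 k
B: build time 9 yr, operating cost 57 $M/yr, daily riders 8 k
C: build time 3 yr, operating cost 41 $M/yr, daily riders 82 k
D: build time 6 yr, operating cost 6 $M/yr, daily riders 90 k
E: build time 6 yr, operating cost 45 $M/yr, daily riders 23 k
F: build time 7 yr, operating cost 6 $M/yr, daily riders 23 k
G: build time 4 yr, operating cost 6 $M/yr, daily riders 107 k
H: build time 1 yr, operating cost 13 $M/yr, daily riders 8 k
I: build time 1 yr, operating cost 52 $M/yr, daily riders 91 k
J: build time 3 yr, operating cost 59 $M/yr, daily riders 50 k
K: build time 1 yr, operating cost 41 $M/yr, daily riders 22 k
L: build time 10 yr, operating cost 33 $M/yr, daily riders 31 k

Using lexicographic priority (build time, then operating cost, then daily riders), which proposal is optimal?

H

First minimize build time: best is 1, kept {H, I, K}.
Then minimize operating cost: best is 13, kept {H}.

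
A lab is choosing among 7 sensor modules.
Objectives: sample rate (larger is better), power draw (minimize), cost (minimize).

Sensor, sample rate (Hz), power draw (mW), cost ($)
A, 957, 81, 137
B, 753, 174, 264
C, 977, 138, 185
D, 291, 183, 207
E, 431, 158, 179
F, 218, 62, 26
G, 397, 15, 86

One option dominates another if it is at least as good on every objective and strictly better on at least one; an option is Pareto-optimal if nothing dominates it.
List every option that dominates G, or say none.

A: worse on power draw (81 vs 15).
B: worse on power draw (174 vs 15).
C: worse on power draw (138 vs 15).
D: worse on sample rate (291 vs 397).
E: worse on power draw (158 vs 15).
F: worse on sample rate (218 vs 397).
No option dominates G.

none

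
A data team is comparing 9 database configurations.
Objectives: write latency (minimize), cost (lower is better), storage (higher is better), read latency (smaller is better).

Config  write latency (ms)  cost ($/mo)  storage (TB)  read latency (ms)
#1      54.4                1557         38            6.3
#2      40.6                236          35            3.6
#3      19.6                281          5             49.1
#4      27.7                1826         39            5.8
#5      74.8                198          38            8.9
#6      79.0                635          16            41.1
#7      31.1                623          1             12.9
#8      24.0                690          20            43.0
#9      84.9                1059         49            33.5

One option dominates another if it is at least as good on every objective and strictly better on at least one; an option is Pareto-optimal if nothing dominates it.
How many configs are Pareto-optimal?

8

#1: not dominated.
#2: not dominated (best read latency).
#3: not dominated (best write latency).
#4: not dominated.
#5: not dominated (best cost).
#6: dominated by #2 (write latency 40.6≤79.0, cost 236≤635, storage 35≥16, read latency 3.6≤41.1).
#7: not dominated.
#8: not dominated.
#9: not dominated (best storage).
Pareto-optimal: #1, #2, #3, #4, #5, #7, #8, #9 → 8.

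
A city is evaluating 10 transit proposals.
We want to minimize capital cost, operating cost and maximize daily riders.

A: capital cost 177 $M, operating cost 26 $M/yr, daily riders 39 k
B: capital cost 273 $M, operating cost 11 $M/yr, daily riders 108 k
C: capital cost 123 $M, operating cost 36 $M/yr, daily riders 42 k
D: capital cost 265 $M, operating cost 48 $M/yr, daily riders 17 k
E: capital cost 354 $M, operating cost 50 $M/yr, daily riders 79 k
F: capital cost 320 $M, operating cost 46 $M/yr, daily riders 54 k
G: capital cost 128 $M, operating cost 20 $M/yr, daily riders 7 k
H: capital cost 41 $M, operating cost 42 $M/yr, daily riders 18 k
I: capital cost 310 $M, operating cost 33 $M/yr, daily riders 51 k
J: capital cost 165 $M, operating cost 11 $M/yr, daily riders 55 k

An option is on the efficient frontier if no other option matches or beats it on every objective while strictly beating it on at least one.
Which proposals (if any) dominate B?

A: worse on operating cost (26 vs 11).
C: worse on operating cost (36 vs 11).
D: worse on operating cost (48 vs 11).
E: worse on capital cost (354 vs 273).
F: worse on capital cost (320 vs 273).
G: worse on operating cost (20 vs 11).
H: worse on operating cost (42 vs 11).
I: worse on capital cost (310 vs 273).
J: worse on daily riders (55 vs 108).
No option dominates B.

none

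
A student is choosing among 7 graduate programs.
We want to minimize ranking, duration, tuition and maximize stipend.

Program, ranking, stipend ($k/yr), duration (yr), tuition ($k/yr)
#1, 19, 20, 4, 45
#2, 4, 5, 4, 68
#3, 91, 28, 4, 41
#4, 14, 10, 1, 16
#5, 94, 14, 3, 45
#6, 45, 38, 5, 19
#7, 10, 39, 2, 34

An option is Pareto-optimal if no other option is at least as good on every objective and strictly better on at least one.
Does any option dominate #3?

Yes

#7 vs #3: ranking 10≤91, stipend 39≥28, duration 2≤4, tuition 34≤41 — #7 is at least as good on every objective and strictly better on at least one, so #7 dominates #3.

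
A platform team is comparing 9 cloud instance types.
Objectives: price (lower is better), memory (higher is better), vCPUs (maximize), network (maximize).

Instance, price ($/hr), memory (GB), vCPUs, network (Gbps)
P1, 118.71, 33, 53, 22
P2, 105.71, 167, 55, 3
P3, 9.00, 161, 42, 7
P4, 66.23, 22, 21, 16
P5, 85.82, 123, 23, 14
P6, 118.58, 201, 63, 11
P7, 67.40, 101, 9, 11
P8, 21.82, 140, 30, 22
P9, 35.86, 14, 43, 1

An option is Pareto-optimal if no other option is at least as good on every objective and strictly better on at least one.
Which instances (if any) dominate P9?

none

P1: worse on price (118.71 vs 35.86).
P2: worse on price (105.71 vs 35.86).
P3: worse on vCPUs (42 vs 43).
P4: worse on price (66.23 vs 35.86).
P5: worse on price (85.82 vs 35.86).
P6: worse on price (118.58 vs 35.86).
P7: worse on price (67.40 vs 35.86).
P8: worse on vCPUs (30 vs 43).
No option dominates P9.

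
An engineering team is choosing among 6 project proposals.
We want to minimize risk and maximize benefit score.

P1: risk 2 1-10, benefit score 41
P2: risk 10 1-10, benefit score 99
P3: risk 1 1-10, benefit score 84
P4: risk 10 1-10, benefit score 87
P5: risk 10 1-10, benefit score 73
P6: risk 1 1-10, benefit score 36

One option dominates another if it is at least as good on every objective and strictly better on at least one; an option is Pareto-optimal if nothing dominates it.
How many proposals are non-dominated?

2

P1: dominated by P3 (risk 1≤2, benefit score 84≥41).
P2: not dominated (best benefit score).
P3: not dominated.
P4: dominated by P2 (risk 10≤10, benefit score 99≥87).
P5: dominated by P2 (risk 10≤10, benefit score 99≥73).
P6: dominated by P3 (risk 1≤1, benefit score 84≥36).
Pareto-optimal: P2, P3 → 2.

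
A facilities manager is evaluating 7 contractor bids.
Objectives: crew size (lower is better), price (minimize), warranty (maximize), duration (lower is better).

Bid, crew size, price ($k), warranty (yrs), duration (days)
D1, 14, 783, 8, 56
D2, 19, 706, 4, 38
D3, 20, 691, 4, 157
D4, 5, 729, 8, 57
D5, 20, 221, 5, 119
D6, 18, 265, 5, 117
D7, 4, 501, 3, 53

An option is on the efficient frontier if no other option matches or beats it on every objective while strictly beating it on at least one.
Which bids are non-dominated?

D1, D2, D4, D5, D6, D7

D1: not dominated.
D2: not dominated (best duration).
D3: dominated by D5 (crew size 20≤20, price 221≤691, warranty 5≥4, duration 119≤157).
D4: not dominated.
D5: not dominated (best price).
D6: not dominated.
D7: not dominated (best crew size).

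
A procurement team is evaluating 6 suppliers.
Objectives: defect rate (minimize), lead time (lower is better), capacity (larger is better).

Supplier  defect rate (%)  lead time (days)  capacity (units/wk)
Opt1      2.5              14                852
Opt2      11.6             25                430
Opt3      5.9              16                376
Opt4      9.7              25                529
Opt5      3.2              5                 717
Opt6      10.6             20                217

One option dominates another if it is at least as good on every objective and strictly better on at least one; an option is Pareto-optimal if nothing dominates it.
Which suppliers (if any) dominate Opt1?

Opt2: worse on defect rate (11.6 vs 2.5).
Opt3: worse on defect rate (5.9 vs 2.5).
Opt4: worse on defect rate (9.7 vs 2.5).
Opt5: worse on defect rate (3.2 vs 2.5).
Opt6: worse on defect rate (10.6 vs 2.5).
No option dominates Opt1.

none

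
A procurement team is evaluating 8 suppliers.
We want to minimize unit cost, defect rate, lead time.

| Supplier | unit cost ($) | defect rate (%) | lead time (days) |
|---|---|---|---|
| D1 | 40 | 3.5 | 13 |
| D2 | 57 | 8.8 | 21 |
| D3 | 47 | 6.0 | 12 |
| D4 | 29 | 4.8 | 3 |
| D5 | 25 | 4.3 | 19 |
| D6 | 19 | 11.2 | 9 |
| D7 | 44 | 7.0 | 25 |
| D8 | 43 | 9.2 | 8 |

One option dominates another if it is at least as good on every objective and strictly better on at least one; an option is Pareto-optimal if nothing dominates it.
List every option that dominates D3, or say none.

D4: unit cost 29≤47, defect rate 4.8≤6.0, lead time 3≤12 — dominates D3.
Others (D1, D2, D5, D6, D7, D8) are each worse than D3 on at least one objective.

D4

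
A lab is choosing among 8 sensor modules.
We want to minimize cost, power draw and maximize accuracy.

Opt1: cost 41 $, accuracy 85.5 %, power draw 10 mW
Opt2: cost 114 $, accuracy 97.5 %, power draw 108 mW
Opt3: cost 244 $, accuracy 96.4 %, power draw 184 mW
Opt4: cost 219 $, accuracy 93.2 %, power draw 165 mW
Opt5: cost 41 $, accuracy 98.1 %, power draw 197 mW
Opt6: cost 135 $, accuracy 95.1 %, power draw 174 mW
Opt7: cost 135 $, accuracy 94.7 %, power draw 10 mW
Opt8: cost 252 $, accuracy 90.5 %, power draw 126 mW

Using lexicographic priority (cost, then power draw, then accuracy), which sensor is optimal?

Opt1

First minimize cost: best is 41, kept {Opt1, Opt5}.
Then minimize power draw: best is 10, kept {Opt1}.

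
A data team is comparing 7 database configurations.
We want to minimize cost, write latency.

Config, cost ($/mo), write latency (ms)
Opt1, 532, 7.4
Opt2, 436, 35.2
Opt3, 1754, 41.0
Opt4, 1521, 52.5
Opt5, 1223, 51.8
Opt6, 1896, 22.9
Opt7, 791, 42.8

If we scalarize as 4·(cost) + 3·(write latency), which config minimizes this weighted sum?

Opt1: 4·532 + 3·7.4 = 2150.2
Opt2: 4·436 + 3·35.2 = 1849.6
Opt3: 4·1754 + 3·41.0 = 7139.0
Opt4: 4·1521 + 3·52.5 = 6241.5
Opt5: 4·1223 + 3·51.8 = 5047.4
Opt6: 4·1896 + 3·22.9 = 7652.7
Opt7: 4·791 + 3·42.8 = 3292.4
Lowest: Opt2 at 1849.6.

Opt2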